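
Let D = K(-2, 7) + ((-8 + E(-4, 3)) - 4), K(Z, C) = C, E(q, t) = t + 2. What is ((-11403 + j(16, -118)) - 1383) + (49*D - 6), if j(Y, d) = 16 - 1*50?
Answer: -12826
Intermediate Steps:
j(Y, d) = -34 (j(Y, d) = 16 - 50 = -34)
E(q, t) = 2 + t
D = 0 (D = 7 + ((-8 + (2 + 3)) - 4) = 7 + ((-8 + 5) - 4) = 7 + (-3 - 4) = 7 - 7 = 0)
((-11403 + j(16, -118)) - 1383) + (49*D - 6) = ((-11403 - 34) - 1383) + (49*0 - 6) = (-11437 - 1383) + (0 - 6) = -12820 - 6 = -12826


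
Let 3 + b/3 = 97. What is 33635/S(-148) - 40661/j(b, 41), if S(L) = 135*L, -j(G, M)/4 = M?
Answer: 10086133/40959 ≈ 246.25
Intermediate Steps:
b = 282 (b = -9 + 3*97 = -9 + 291 = 282)
j(G, M) = -4*M
33635/S(-148) - 40661/j(b, 41) = 33635/((135*(-148))) - 40661/((-4*41)) = 33635/(-19980) - 40661/(-164) = 33635*(-1/19980) - 40661*(-1/164) = -6727/3996 + 40661/164 = 10086133/40959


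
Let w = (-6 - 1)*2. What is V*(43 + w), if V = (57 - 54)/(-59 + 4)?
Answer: -87/55 ≈ -1.5818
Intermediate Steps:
V = -3/55 (V = 3/(-55) = 3*(-1/55) = -3/55 ≈ -0.054545)
w = -14 (w = -7*2 = -14)
V*(43 + w) = -3*(43 - 14)/55 = -3/55*29 = -87/55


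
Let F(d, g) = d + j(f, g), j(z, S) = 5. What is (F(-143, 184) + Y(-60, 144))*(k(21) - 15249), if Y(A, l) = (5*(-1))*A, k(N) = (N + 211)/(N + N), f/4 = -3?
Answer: -17286102/7 ≈ -2.4694e+6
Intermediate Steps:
f = -12 (f = 4*(-3) = -12)
k(N) = (211 + N)/(2*N) (k(N) = (211 + N)/((2*N)) = (211 + N)*(1/(2*N)) = (211 + N)/(2*N))
Y(A, l) = -5*A
F(d, g) = 5 + d (F(d, g) = d + 5 = 5 + d)
(F(-143, 184) + Y(-60, 144))*(k(21) - 15249) = ((5 - 143) - 5*(-60))*((½)*(211 + 21)/21 - 15249) = (-138 + 300)*((½)*(1/21)*232 - 15249) = 162*(116/21 - 15249) = 162*(-320113/21) = -17286102/7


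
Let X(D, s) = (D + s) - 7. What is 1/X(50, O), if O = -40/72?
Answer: 9/382 ≈ 0.023560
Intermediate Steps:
O = -5/9 (O = -40*1/72 = -5/9 ≈ -0.55556)
X(D, s) = -7 + D + s
1/X(50, O) = 1/(-7 + 50 - 5/9) = 1/(382/9) = 9/382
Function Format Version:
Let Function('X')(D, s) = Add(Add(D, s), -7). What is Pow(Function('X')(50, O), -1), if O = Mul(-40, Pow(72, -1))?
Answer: Rational(9, 382) ≈ 0.023560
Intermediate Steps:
O = Rational(-5, 9) (O = Mul(-40, Rational(1, 72)) = Rational(-5, 9) ≈ -0.55556)
Function('X')(D, s) = Add(-7, D, s)
Pow(Function('X')(50, O), -1) = Pow(Add(-7, 50, Rational(-5, 9)), -1) = Pow(Rational(382, 9), -1) = Rational(9, 382)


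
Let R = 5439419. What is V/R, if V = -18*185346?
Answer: -3336228/5439419 ≈ -0.61334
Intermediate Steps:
V = -3336228
V/R = -3336228/5439419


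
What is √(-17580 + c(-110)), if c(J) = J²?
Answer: 2*I*√1370 ≈ 74.027*I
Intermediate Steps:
√(-17580 + c(-110)) = √(-17580 + (-110)²) = √(-17580 + 12100) = √(-5480) = 2*I*√1370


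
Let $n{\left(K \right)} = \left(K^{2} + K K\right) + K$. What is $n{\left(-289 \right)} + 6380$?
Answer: $173133$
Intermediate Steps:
$n{\left(K \right)} = K + 2 K^{2}$ ($n{\left(K \right)} = \left(K^{2} + K^{2}\right) + K = 2 K^{2} + K = K + 2 K^{2}$)
$n{\left(-289 \right)} + 6380 = - 289 \left(1 + 2 \left(-289\right)\right) + 6380 = - 289 \left(1 - 578\right) + 6380 = \left(-289\right) \left(-577\right) + 6380 = 166753 + 6380 = 173133$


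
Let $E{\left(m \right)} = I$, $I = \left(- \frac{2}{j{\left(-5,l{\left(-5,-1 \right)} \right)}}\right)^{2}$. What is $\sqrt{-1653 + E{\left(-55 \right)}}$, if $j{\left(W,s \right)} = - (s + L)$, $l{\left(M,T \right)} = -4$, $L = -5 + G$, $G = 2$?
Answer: $\frac{i \sqrt{80993}}{7} \approx 40.656 i$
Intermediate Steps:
$L = -3$ ($L = -5 + 2 = -3$)
$j{\left(W,s \right)} = 3 - s$ ($j{\left(W,s \right)} = - (s - 3) = - (-3 + s) = 3 - s$)
$I = \frac{4}{49}$ ($I = \left(- \frac{2}{3 - -4}\right)^{2} = \left(- \frac{2}{3 + 4}\right)^{2} = \left(- \frac{2}{7}\right)^{2} = \frac{4}{49} \approx 0.081633$)
$E{\left(m \right)} = \frac{4}{49}$
$\sqrt{-1653 + E{\left(-55 \right)}} = \sqrt{-1653 + \frac{4}{49}} = \sqrt{- \frac{80993}{49}} = \frac{i \sqrt{80993}}{7}$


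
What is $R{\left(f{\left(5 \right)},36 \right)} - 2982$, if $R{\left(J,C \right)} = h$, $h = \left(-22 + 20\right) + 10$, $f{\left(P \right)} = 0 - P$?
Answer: $-2974$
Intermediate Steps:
$f{\left(P \right)} = - P$
$h = 8$ ($h = -2 + 10 = 8$)
$R{\left(J,C \right)} = 8$
$R{\left(f{\left(5 \right)},36 \right)} - 2982 = 8 - 2982 = -2974$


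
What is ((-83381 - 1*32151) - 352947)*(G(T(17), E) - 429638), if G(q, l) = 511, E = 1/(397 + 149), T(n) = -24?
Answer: 201036987833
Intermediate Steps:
E = 1/546 ≈ 0.0018315
((-83381 - 1*32151) - 352947)*(G(T(17), E) - 429638) = ((-83381 - 1*32151) - 352947)*(511 - 429638) = ((-83381 - 32151) - 352947)*(-429127) = (-115532 - 352947)*(-429127) = -468479*(-429127) = 201036987833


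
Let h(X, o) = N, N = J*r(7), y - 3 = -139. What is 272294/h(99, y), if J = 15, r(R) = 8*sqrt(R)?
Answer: 136147*sqrt(7)/420 ≈ 857.65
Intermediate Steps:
y = -136 (y = 3 - 139 = -136)
N = 120*sqrt(7) (N = 15*(8*sqrt(7)) = 120*sqrt(7) ≈ 317.49)
h(X, o) = 120*sqrt(7)
272294/h(99, y) = 272294/((120*sqrt(7))) = 272294*(sqrt(7)/840) = 136147*sqrt(7)/420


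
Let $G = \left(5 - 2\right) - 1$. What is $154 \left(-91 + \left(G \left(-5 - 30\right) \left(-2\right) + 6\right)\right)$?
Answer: $8470$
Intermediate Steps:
$G = 2$ ($G = 3 - 1 = 2$)
$154 \left(-91 + \left(G \left(-5 - 30\right) \left(-2\right) + 6\right)\right) = 154 \left(-91 + \left(2 \left(-5 - 30\right) \left(-2\right) + 6\right)\right) = 154 \left(-91 + \left(2 \left(-35\right) \left(-2\right) + 6\right)\right) = 154 \left(-91 + \left(\left(-70\right) \left(-2\right) + 6\right)\right) = 154 \left(-91 + \left(140 + 6\right)\right) = 154 \left(-91 + 146\right) = 154 \cdot 55 = 8470$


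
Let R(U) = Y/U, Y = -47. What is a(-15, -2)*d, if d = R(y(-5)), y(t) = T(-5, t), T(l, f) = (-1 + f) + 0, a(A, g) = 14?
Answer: 329/3 ≈ 109.67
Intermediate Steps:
T(l, f) = -1 + f
y(t) = -1 + t
R(U) = -47/U
d = 47/6 (d = -47/(-1 - 5) = -47/(-6) = -47*(-⅙) = 47/6 ≈ 7.8333)
a(-15, -2)*d = 14*(47/6) = 329/3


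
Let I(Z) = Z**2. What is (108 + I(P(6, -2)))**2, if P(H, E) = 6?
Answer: 20736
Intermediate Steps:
(108 + I(P(6, -2)))**2 = (108 + 6**2)**2 = (108 + 36)**2 = 144**2 = 20736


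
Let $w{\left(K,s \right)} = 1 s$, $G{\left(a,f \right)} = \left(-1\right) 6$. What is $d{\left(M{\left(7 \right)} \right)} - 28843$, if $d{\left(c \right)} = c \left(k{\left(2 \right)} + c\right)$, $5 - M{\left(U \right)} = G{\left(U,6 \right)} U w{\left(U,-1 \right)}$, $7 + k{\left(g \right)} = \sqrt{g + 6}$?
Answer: $-27215 - 74 \sqrt{2} \approx -27320.0$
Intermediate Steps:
$G{\left(a,f \right)} = -6$
$w{\left(K,s \right)} = s$
$k{\left(g \right)} = -7 + \sqrt{6 + g}$ ($k{\left(g \right)} = -7 + \sqrt{g + 6} = -7 + \sqrt{6 + g}$)
$M{\left(U \right)} = 5 - 6 U$ ($M{\left(U \right)} = 5 - - 6 U \left(-1\right) = 5 - 6 U$)
$d{\left(c \right)} = c \left(-7 + c + 2 \sqrt{2}\right)$ ($d{\left(c \right)} = c \left(\left(-7 + \sqrt{6 + 2}\right) + c\right) = c \left(\left(-7 + \sqrt{8}\right) + c\right) = c \left(\left(-7 + 2 \sqrt{2}\right) + c\right) = c \left(-7 + c + 2 \sqrt{2}\right)$)
$d{\left(M{\left(7 \right)} \right)} - 28843 = \left(5 - 42\right) \left(-7 + \left(5 - 42\right) + 2 \sqrt{2}\right) - 28843 = - 37 \left(-7 - 37 + 2 \sqrt{2}\right) - 28843 = - 37 \left(-44 + 2 \sqrt{2}\right) - 28843 = \left(1628 - 74 \sqrt{2}\right) - 28843 = -27215 - 74 \sqrt{2}$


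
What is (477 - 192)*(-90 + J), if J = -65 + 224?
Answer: 19665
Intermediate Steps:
J = 159
(477 - 192)*(-90 + J) = (477 - 192)*(-90 + 159) = 285*69 = 19665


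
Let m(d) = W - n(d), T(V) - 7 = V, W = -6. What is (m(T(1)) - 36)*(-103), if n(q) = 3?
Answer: 4635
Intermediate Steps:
T(V) = 7 + V
m(d) = -9 (m(d) = -6 - 1*3 = -6 - 3 = -9)
(m(T(1)) - 36)*(-103) = (-9 - 36)*(-103) = -45*(-103) = 4635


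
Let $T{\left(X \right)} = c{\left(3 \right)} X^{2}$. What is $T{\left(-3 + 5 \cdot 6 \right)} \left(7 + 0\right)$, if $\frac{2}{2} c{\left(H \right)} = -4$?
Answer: $-20412$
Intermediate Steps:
$c{\left(H \right)} = -4$
$T{\left(X \right)} = - 4 X^{2}$
$T{\left(-3 + 5 \cdot 6 \right)} \left(7 + 0\right) = - 4 \left(-3 + 5 \cdot 6\right)^{2} \left(7 + 0\right) = - 4 \left(-3 + 30\right)^{2} \cdot 7 = - 4 \cdot 27^{2} \cdot 7 = \left(-4\right) 729 \cdot 7 = \left(-2916\right) 7 = -20412$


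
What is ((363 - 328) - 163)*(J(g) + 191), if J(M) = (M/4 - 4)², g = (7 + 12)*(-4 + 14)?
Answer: -266656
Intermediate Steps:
g = 190 (g = 19*10 = 190)
J(M) = (-4 + M/4)² (J(M) = (M*(¼) - 4)² = (M/4 - 4)² = (-4 + M/4)²)
((363 - 328) - 163)*(J(g) + 191) = ((363 - 328) - 163)*((-16 + 190)²/16 + 191) = (35 - 163)*((1/16)*174² + 191) = -128*((1/16)*30276 + 191) = -128*(7569/4 + 191) = -128*8333/4 = -266656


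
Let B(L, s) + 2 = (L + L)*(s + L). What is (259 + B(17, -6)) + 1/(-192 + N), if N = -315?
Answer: 319916/507 ≈ 631.00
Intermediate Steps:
B(L, s) = -2 + 2*L*(L + s) (B(L, s) = -2 + (L + L)*(s + L) = -2 + (2*L)*(L + s) = -2 + 2*L*(L + s))
(259 + B(17, -6)) + 1/(-192 + N) = (259 + (-2 + 2*17² + 2*17*(-6))) + 1/(-192 - 315) = (259 + (-2 + 2*289 - 204)) + 1/(-507) = (259 + (-2 + 578 - 204)) - 1/507 = (259 + 372) - 1/507 = 631 - 1/507 = 319916/507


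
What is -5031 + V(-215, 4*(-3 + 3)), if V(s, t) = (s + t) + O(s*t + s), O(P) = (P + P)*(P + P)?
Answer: 179654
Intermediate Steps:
O(P) = 4*P² (O(P) = (2*P)*(2*P) = 4*P²)
V(s, t) = s + t + 4*(s + s*t)² (V(s, t) = (s + t) + 4*(s*t + s)² = (s + t) + 4*(s + s*t)² = s + t + 4*(s + s*t)²)
-5031 + V(-215, 4*(-3 + 3)) = -5031 + (-215 + 4*(-3 + 3) + 4*(-215)²*(1 + 4*(-3 + 3))²) = -5031 + (-215 + 4*0 + 4*46225*(1 + 4*0)²) = -5031 + (-215 + 0 + 4*46225*(1 + 0)²) = -5031 + (-215 + 0 + 4*46225*1²) = -5031 + (-215 + 0 + 4*46225*1) = -5031 + (-215 + 0 + 184900) = -5031 + 184685 = 179654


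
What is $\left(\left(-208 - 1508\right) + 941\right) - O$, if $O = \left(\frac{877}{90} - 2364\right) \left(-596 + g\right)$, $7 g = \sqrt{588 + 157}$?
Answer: $- \frac{63176009}{45} + \frac{30269 \sqrt{745}}{90} \approx -1.3947 \cdot 10^{6}$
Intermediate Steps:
$g = \frac{\sqrt{745}}{7}$ ($g = \frac{\sqrt{588 + 157}}{7} = \frac{\sqrt{745}}{7} \approx 3.8992$)
$O = \frac{63141134}{45} - \frac{30269 \sqrt{745}}{90}$ ($O = \left(\frac{877}{90} - 2364\right) \left(-596 + \frac{\sqrt{745}}{7}\right) = - \frac{211883 \left(-596 + \frac{\sqrt{745}}{7}\right)}{90} = \frac{63141134}{45} - \frac{30269 \sqrt{745}}{90} \approx 1.394 \cdot 10^{6}$)
$\left(\left(-208 - 1508\right) + 941\right) - O = \left(\left(-208 - 1508\right) + 941\right) - \left(\frac{63141134}{45} - \frac{30269 \sqrt{745}}{90}\right) = \left(-1716 + 941\right) - \left(\frac{63141134}{45} - \frac{30269 \sqrt{745}}{90}\right) = -775 - \left(\frac{63141134}{45} - \frac{30269 \sqrt{745}}{90}\right) = - \frac{63176009}{45} + \frac{30269 \sqrt{745}}{90}$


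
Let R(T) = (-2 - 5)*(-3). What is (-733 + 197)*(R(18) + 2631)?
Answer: -1421472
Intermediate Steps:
R(T) = 21 (R(T) = -7*(-3) = 21)
(-733 + 197)*(R(18) + 2631) = (-733 + 197)*(21 + 2631) = -536*2652 = -1421472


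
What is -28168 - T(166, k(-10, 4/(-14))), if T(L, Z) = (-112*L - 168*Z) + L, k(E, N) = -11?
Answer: -11590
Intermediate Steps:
T(L, Z) = -168*Z - 111*L (T(L, Z) = (-168*Z - 112*L) + L = -168*Z - 111*L)
-28168 - T(166, k(-10, 4/(-14))) = -28168 - (-168*(-11) - 111*166) = -28168 - (1848 - 18426) = -28168 - 1*(-16578) = -28168 + 16578 = -11590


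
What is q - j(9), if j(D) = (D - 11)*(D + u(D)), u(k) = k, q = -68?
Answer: -32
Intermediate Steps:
j(D) = 2*D*(-11 + D) (j(D) = (D - 11)*(D + D) = (-11 + D)*(2*D) = 2*D*(-11 + D))
q - j(9) = -68 - 2*9*(-11 + 9) = -68 - 2*9*(-2) = -68 - 1*(-36) = -68 + 36 = -32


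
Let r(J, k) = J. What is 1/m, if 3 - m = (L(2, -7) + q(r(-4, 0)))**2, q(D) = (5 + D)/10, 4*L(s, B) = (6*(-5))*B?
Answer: -25/69094 ≈ -0.00036183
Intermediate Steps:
L(s, B) = -15*B/2 (L(s, B) = ((6*(-5))*B)/4 = (-30*B)/4 = -15*B/2)
q(D) = 1/2 + D/10 (q(D) = (5 + D)*(1/10) = 1/2 + D/10)
m = -69094/25 (m = 3 - (-15/2*(-7) + (1/2 + (1/10)*(-4)))**2 = 3 - (105/2 + (1/2 - 2/5))**2 = 3 - (105/2 + 1/10)**2 = 3 - (263/5)**2 = 3 - 1*69169/25 = 3 - 69169/25 = -69094/25 ≈ -2763.8)
1/m = 1/(-69094/25) = -25/69094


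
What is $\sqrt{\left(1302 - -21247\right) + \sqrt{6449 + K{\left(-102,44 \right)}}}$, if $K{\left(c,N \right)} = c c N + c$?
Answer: $\sqrt{22549 + \sqrt{464123}} \approx 152.41$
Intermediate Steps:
$K{\left(c,N \right)} = c + N c^{2}$ ($K{\left(c,N \right)} = c^{2} N + c = N c^{2} + c = c + N c^{2}$)
$\sqrt{\left(1302 - -21247\right) + \sqrt{6449 + K{\left(-102,44 \right)}}} = \sqrt{\left(1302 - -21247\right) + \sqrt{6449 - 102 \left(1 + 44 \left(-102\right)\right)}} = \sqrt{\left(1302 + 21247\right) + \sqrt{6449 - 102 \left(1 - 4488\right)}} = \sqrt{22549 + \sqrt{6449 - -457674}} = \sqrt{22549 + \sqrt{6449 + 457674}} = \sqrt{22549 + \sqrt{464123}}$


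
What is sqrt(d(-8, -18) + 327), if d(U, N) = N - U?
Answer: sqrt(317) ≈ 17.805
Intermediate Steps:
sqrt(d(-8, -18) + 327) = sqrt((-18 - 1*(-8)) + 327) = sqrt((-18 + 8) + 327) = sqrt(-10 + 327) = sqrt(317)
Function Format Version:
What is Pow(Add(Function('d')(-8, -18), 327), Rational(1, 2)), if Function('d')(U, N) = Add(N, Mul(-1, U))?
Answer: Pow(317, Rational(1, 2)) ≈ 17.805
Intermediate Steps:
Pow(Add(Function('d')(-8, -18), 327), Rational(1, 2)) = Pow(Add(Add(-18, Mul(-1, -8)), 327), Rational(1, 2)) = Pow(Add(Add(-18, 8), 327), Rational(1, 2)) = Pow(Add(-10, 327), Rational(1, 2)) = Pow(317, Rational(1, 2))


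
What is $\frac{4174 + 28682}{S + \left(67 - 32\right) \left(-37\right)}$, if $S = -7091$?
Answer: $- \frac{16428}{4193} \approx -3.918$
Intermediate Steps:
$\frac{4174 + 28682}{S + \left(67 - 32\right) \left(-37\right)} = \frac{4174 + 28682}{-7091 + \left(67 - 32\right) \left(-37\right)} = \frac{32856}{-7091 + 35 \left(-37\right)} = \frac{32856}{-7091 - 1295} = \frac{32856}{-8386} = 32856 \left(- \frac{1}{8386}\right) = - \frac{16428}{4193}$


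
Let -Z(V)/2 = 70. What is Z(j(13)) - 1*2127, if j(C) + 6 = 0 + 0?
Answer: -2267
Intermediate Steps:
j(C) = -6 (j(C) = -6 + (0 + 0) = -6 + 0 = -6)
Z(V) = -140 (Z(V) = -2*70 = -140)
Z(j(13)) - 1*2127 = -140 - 1*2127 = -140 - 2127 = -2267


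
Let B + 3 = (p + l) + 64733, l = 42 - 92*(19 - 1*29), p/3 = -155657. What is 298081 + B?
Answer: -103198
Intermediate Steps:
p = -466971 (p = 3*(-155657) = -466971)
l = 962 (l = 42 - 92*(19 - 29) = 42 - 92*(-10) = 42 + 920 = 962)
B = -401279 (B = -3 + ((-466971 + 962) + 64733) = -3 + (-466009 + 64733) = -3 - 401276 = -401279)
298081 + B = 298081 - 401279 = -103198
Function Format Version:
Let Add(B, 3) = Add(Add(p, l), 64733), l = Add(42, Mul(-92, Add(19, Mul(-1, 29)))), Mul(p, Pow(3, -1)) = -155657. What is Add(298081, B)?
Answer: -103198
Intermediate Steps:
p = -466971 (p = Mul(3, -155657) = -466971)
l = 962 (l = Add(42, Mul(-92, Add(19, -29))) = Add(42, Mul(-92, -10)) = Add(42, 920) = 962)
B = -401279 (B = Add(-3, Add(Add(-466971, 962), 64733)) = Add(-3, Add(-466009, 64733)) = Add(-3, -401276) = -401279)
Add(298081, B) = Add(298081, -401279) = -103198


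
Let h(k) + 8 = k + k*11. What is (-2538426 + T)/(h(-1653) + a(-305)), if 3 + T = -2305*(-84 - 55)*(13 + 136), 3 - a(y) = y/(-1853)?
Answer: -41878194689/18382839 ≈ -2278.1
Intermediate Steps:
a(y) = 3 + y/1853 (a(y) = 3 - y/(-1853) = 3 - y*(-1)/1853 = 3 - (-1)*y/1853 = 3 + y/1853)
T = 47738852 (T = -3 - 2305*(-84 - 55)*(13 + 136) = -3 - (-320395)*149 = -3 - 2305*(-20711) = -3 + 47738855 = 47738852)
h(k) = -8 + 12*k (h(k) = -8 + (k + k*11) = -8 + (k + 11*k) = -8 + 12*k)
(-2538426 + T)/(h(-1653) + a(-305)) = (-2538426 + 47738852)/((-8 + 12*(-1653)) + (3 + (1/1853)*(-305))) = 45200426/((-8 - 19836) + (3 - 305/1853)) = 45200426/(-19844 + 5254/1853) = 45200426/(-36765678/1853) = 45200426*(-1853/36765678) = -41878194689/18382839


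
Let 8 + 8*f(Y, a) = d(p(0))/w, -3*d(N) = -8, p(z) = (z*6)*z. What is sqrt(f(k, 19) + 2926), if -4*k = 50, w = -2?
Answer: sqrt(105294)/6 ≈ 54.082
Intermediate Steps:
k = -25/2 (k = -1/4*50 = -25/2 ≈ -12.500)
p(z) = 6*z**2 (p(z) = (6*z)*z = 6*z**2)
d(N) = 8/3 (d(N) = -1/3*(-8) = 8/3)
f(Y, a) = -7/6 (f(Y, a) = -1 + ((8/3)/(-2))/8 = -1 + ((8/3)*(-1/2))/8 = -1 + (1/8)*(-4/3) = -1 - 1/6 = -7/6)
sqrt(f(k, 19) + 2926) = sqrt(-7/6 + 2926) = sqrt(17549/6) = sqrt(105294)/6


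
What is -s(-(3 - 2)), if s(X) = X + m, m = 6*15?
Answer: -89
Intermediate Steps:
m = 90
s(X) = 90 + X (s(X) = X + 90 = 90 + X)
-s(-(3 - 2)) = -(90 - (3 - 2)) = -(90 - 1*1) = -(90 - 1) = -1*89 = -89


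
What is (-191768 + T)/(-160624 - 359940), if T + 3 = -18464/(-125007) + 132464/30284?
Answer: 181493163889931/492676343830308 ≈ 0.36838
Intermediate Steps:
T = 1440238765/946427997 (T = -3 + (-18464/(-125007) + 132464/30284) = -3 + (-18464*(-1/125007) + 132464*(1/30284)) = -3 + (18464/125007 + 33116/7571) = -3 + 4279522756/946427997 = 1440238765/946427997 ≈ 1.5218)
(-191768 + T)/(-160624 - 359940) = (-191768 + 1440238765/946427997)/(-160624 - 359940) = -181493163889931/946427997/(-520564) = -181493163889931/946427997*(-1/520564) = 181493163889931/492676343830308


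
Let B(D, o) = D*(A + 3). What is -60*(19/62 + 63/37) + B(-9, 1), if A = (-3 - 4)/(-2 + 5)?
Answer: -145152/1147 ≈ -126.55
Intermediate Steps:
A = -7/3 ≈ -2.3333
B(D, o) = 2*D/3 (B(D, o) = D*(-7/3 + 3) = D*(⅔) = 2*D/3)
-60*(19/62 + 63/37) + B(-9, 1) = -60*(19/62 + 63/37) + (⅔)*(-9) = -60*(19*(1/62) + 63*(1/37)) - 6 = -60*(19/62 + 63/37) - 6 = -60*4609/2294 - 6 = -138270/1147 - 6 = -145152/1147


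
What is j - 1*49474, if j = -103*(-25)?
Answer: -46899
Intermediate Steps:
j = 2575
j - 1*49474 = 2575 - 1*49474 = 2575 - 49474 = -46899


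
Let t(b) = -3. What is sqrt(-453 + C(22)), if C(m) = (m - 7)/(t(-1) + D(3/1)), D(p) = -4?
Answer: 3*I*sqrt(2478)/7 ≈ 21.334*I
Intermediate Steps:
C(m) = 1 - m/7 (C(m) = (m - 7)/(-3 - 4) = (-7 + m)/(-7) = (-7 + m)*(-1/7) = 1 - m/7)
sqrt(-453 + C(22)) = sqrt(-453 + (1 - 1/7*22)) = sqrt(-453 + (1 - 22/7)) = sqrt(-453 - 15/7) = sqrt(-3186/7) = 3*I*sqrt(2478)/7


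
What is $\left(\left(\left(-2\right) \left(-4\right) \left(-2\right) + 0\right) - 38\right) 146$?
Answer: $-7884$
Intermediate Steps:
$\left(\left(\left(-2\right) \left(-4\right) \left(-2\right) + 0\right) - 38\right) 146 = \left(\left(8 \left(-2\right) + 0\right) - 38\right) 146 = \left(\left(-16 + 0\right) - 38\right) 146 = \left(-16 - 38\right) 146 = \left(-54\right) 146 = -7884$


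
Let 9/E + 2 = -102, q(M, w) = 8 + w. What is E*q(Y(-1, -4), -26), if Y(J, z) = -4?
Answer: 81/52 ≈ 1.5577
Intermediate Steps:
E = -9/104 (E = 9/(-2 - 102) = 9/(-104) = 9*(-1/104) = -9/104 ≈ -0.086538)
E*q(Y(-1, -4), -26) = -9*(8 - 26)/104 = -9/104*(-18) = 81/52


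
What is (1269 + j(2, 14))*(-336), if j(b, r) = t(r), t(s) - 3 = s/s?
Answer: -427728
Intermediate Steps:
t(s) = 4 (t(s) = 3 + s/s = 3 + 1 = 4)
j(b, r) = 4
(1269 + j(2, 14))*(-336) = (1269 + 4)*(-336) = 1273*(-336) = -427728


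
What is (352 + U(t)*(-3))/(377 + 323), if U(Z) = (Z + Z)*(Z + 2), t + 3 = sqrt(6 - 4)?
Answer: 23/50 + 6*sqrt(2)/175 ≈ 0.50849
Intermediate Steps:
t = -3 + sqrt(2) (t = -3 + sqrt(6 - 4) = -3 + sqrt(2) ≈ -1.5858)
U(Z) = 2*Z*(2 + Z) (U(Z) = (2*Z)*(2 + Z) = 2*Z*(2 + Z))
(352 + U(t)*(-3))/(377 + 323) = (352 + (2*(-3 + sqrt(2))*(2 + (-3 + sqrt(2))))*(-3))/(377 + 323) = (352 + (2*(-3 + sqrt(2))*(-1 + sqrt(2)))*(-3))/700 = (352 + (2*(-1 + sqrt(2))*(-3 + sqrt(2)))*(-3))*(1/700) = (352 - 6*(-1 + sqrt(2))*(-3 + sqrt(2)))*(1/700) = 88/175 - 3*(-1 + sqrt(2))*(-3 + sqrt(2))/350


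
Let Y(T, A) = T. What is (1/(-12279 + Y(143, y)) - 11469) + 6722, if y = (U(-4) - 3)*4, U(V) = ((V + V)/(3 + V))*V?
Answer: -57609593/12136 ≈ -4747.0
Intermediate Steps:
U(V) = 2*V**2/(3 + V) (U(V) = ((2*V)/(3 + V))*V = (2*V/(3 + V))*V = 2*V**2/(3 + V))
y = -140 (y = (2*(-4)**2/(3 - 4) - 3)*4 = (2*16/(-1) - 3)*4 = (2*16*(-1) - 3)*4 = (-32 - 3)*4 = -35*4 = -140)
(1/(-12279 + Y(143, y)) - 11469) + 6722 = (1/(-12279 + 143) - 11469) + 6722 = (1/(-12136) - 11469) + 6722 = (-1/12136 - 11469) + 6722 = -139187785/12136 + 6722 = -57609593/12136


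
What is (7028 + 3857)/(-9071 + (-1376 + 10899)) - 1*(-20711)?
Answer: 9372257/452 ≈ 20735.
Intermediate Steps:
(7028 + 3857)/(-9071 + (-1376 + 10899)) - 1*(-20711) = 10885/(-9071 + 9523) + 20711 = 10885/452 + 20711 = 9372257/452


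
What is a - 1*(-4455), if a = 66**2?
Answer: 8811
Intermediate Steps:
a = 4356
a - 1*(-4455) = 4356 - 1*(-4455) = 4356 + 4455 = 8811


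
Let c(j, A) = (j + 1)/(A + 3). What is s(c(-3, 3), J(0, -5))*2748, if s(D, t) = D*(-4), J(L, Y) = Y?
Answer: 3664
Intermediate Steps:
c(j, A) = (1 + j)/(3 + A)
s(D, t) = -4*D
s(c(-3, 3), J(0, -5))*2748 = -4*(1 - 3)/(3 + 3)*2748 = -4*(-2)/6*2748 = -2*(-2)/3*2748 = -4*(-⅓)*2748 = (4/3)*2748 = 3664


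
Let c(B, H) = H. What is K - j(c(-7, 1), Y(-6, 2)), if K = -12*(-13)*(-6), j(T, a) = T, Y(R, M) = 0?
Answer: -937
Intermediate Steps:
K = -936 (K = 156*(-6) = -936)
K - j(c(-7, 1), Y(-6, 2)) = -936 - 1*1 = -936 - 1 = -937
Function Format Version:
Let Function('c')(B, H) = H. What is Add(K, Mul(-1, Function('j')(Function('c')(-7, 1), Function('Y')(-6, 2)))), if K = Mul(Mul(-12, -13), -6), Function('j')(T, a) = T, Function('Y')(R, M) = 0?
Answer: -937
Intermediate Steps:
K = -936 (K = Mul(156, -6) = -936)
Add(K, Mul(-1, Function('j')(Function('c')(-7, 1), Function('Y')(-6, 2)))) = Add(-936, Mul(-1, 1)) = Add(-936, -1) = -937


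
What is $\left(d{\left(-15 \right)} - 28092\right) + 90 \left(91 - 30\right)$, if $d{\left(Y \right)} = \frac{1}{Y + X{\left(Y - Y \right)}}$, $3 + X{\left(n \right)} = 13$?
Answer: $- \frac{113011}{5} \approx -22602.0$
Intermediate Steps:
$X{\left(n \right)} = 10$ ($X{\left(n \right)} = -3 + 13 = 10$)
$d{\left(Y \right)} = \frac{1}{10 + Y}$ ($d{\left(Y \right)} = \frac{1}{Y + 10} = \frac{1}{10 + Y}$)
$\left(d{\left(-15 \right)} - 28092\right) + 90 \left(91 - 30\right) = \left(\frac{1}{10 - 15} - 28092\right) + 90 \left(91 - 30\right) = \left(\frac{1}{-5} - 28092\right) + 90 \cdot 61 = \left(- \frac{1}{5} - 28092\right) + 5490 = - \frac{140461}{5} + 5490 = - \frac{113011}{5}$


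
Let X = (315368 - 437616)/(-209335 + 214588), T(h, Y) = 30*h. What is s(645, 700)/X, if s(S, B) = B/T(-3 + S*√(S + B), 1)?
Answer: -8755/1628674058304 - 1882325*√1345/1628674058304 ≈ -4.2391e-5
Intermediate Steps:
s(S, B) = B/(-90 + 30*S*√(B + S)) (s(S, B) = B/((30*(-3 + S*√(S + B)))) = B/((30*(-3 + S*√(B + S)))) = B/(-90 + 30*S*√(B + S)))
X = -122248/5253 ≈ -23.272
s(645, 700)/X = ((1/30)*700/(-3 + 645*√(700 + 645)))/(-122248/5253) = ((1/30)*700/(-3 + 645*√1345))*(-5253/122248) = (70/(3*(-3 + 645*√1345)))*(-5253/122248) = -8755/(8732*(-3 + 645*√1345))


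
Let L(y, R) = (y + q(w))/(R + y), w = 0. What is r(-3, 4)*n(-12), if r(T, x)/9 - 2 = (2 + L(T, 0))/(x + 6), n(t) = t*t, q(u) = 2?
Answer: 14472/5 ≈ 2894.4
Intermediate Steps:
L(y, R) = (2 + y)/(R + y) (L(y, R) = (y + 2)/(R + y) = (2 + y)/(R + y))
n(t) = t²
r(T, x) = 18 + 9*(2 + (2 + T)/T)/(6 + x) (r(T, x) = 18 + 9*((2 + (2 + T)/(0 + T))/(x + 6)) = 18 + 9*((2 + (2 + T)/T)/(6 + x)) = 18 + 9*(2 + (2 + T)/T)/(6 + x))
r(-3, 4)*n(-12) = (9*(2 + 15*(-3) + 2*(-3)*4)/(-3*(6 + 4)))*(-12)² = (9*(-⅓)*(2 - 45 - 24)/10)*144 = (9*(-⅓)*(⅒)*(-67))*144 = (201/10)*144 = 14472/5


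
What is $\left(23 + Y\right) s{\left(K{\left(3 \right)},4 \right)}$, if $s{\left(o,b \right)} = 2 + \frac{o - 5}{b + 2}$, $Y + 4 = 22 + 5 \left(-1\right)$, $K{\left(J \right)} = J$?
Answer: $60$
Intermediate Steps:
$Y = 13$ ($Y = -4 + \left(22 + 5 \left(-1\right)\right) = -4 + \left(22 - 5\right) = -4 + 17 = 13$)
$s{\left(o,b \right)} = 2 + \frac{-5 + o}{2 + b}$
$\left(23 + Y\right) s{\left(K{\left(3 \right)},4 \right)} = \left(23 + 13\right) \frac{-1 + 3 + 2 \cdot 4}{2 + 4} = 36 \frac{-1 + 3 + 8}{6} = 36 \cdot \frac{1}{6} \cdot 10 = 36 \cdot \frac{5}{3} = 60$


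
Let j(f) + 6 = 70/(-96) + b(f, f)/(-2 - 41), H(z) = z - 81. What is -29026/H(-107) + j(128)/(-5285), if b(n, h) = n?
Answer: 79156585111/512687280 ≈ 154.40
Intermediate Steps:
H(z) = -81 + z
j(f) = -323/48 - f/43 (j(f) = -6 + (70/(-96) + f/(-2 - 41)) = -6 + (70*(-1/96) + f/(-43)) = -6 + (-35/48 + f*(-1/43)) = -6 + (-35/48 - f/43) = -323/48 - f/43)
-29026/H(-107) + j(128)/(-5285) = -29026/(-81 - 107) + (-323/48 - 1/43*128)/(-5285) = -29026/(-188) + (-323/48 - 128/43)*(-1/5285) = -29026*(-1/188) - 20033/2064*(-1/5285) = 14513/94 + 20033/10908240 = 79156585111/512687280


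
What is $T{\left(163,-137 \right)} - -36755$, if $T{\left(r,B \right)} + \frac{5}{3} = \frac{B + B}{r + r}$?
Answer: $\frac{17971969}{489} \approx 36753.0$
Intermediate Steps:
$T{\left(r,B \right)} = - \frac{5}{3} + \frac{B}{r}$ ($T{\left(r,B \right)} = - \frac{5}{3} + \frac{B + B}{r + r} = - \frac{5}{3} + \frac{2 B}{2 r} = - \frac{5}{3} + 2 B \frac{1}{2 r} = - \frac{5}{3} + \frac{B}{r}$)
$T{\left(163,-137 \right)} - -36755 = \left(- \frac{5}{3} - \frac{137}{163}\right) - -36755 = \left(- \frac{5}{3} - \frac{137}{163}\right) + 36755 = - \frac{1226}{489} + 36755 = \frac{17971969}{489}$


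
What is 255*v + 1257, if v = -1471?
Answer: -373848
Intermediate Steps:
255*v + 1257 = 255*(-1471) + 1257 = -375105 + 1257 = -373848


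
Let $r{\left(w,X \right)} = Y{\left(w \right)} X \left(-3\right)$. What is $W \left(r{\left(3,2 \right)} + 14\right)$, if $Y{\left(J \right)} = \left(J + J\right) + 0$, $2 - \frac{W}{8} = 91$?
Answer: $15664$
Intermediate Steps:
$W = -712$ ($W = 16 - 728 = -712$)
$Y{\left(J \right)} = 2 J$ ($Y{\left(J \right)} = 2 J + 0 = 2 J$)
$r{\left(w,X \right)} = - 6 X w$ ($r{\left(w,X \right)} = 2 w X \left(-3\right) = 2 X w \left(-3\right) = - 6 X w$)
$W \left(r{\left(3,2 \right)} + 14\right) = - 712 \left(\left(-6\right) 2 \cdot 3 + 14\right) = - 712 \left(-36 + 14\right) = \left(-712\right) \left(-22\right) = 15664$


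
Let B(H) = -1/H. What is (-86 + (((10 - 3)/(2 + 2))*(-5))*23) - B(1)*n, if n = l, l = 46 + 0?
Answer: -965/4 ≈ -241.25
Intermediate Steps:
l = 46
n = 46
(-86 + (((10 - 3)/(2 + 2))*(-5))*23) - B(1)*n = (-86 + (((10 - 3)/(2 + 2))*(-5))*23) - (-1/1)*46 = (-86 + ((7/4)*(-5))*23) - (-1*1)*46 = (-86 + ((7*(1/4))*(-5))*23) - (-1)*46 = (-86 + ((7/4)*(-5))*23) - 1*(-46) = (-86 - 35/4*23) + 46 = (-86 - 805/4) + 46 = -1149/4 + 46 = -965/4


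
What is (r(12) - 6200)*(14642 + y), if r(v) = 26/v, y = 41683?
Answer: -698185925/2 ≈ -3.4909e+8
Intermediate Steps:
(r(12) - 6200)*(14642 + y) = (26/12 - 6200)*(14642 + 41683) = (26*(1/12) - 6200)*56325 = (13/6 - 6200)*56325 = -37187/6*56325 = -698185925/2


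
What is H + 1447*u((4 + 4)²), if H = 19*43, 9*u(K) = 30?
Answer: 16921/3 ≈ 5640.3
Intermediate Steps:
u(K) = 10/3 (u(K) = (⅑)*30 = 10/3)
H = 817
H + 1447*u((4 + 4)²) = 817 + 1447*(10/3) = 817 + 14470/3 = 16921/3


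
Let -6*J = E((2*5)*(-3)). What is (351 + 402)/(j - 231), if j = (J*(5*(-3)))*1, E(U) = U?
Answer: -251/102 ≈ -2.4608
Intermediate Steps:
J = 5 (J = -2*5*(-3)/6 = -5*(-3)/3 = -⅙*(-30) = 5)
j = -75 (j = (5*(5*(-3)))*1 = (5*(-15))*1 = -75*1 = -75)
(351 + 402)/(j - 231) = (351 + 402)/(-75 - 231) = 753/(-306) = 753*(-1/306) = -251/102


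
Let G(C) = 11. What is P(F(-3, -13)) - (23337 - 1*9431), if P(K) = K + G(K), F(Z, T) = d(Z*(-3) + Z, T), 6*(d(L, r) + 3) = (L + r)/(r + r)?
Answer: -2168081/156 ≈ -13898.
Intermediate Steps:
d(L, r) = -3 + (L + r)/(12*r) (d(L, r) = -3 + ((L + r)/(r + r))/6 = -3 + ((L + r)/((2*r)))/6 = -3 + ((L + r)*(1/(2*r)))/6 = -3 + ((L + r)/(2*r))/6 = -3 + (L + r)/(12*r))
F(Z, T) = (-35*T - 2*Z)/(12*T) (F(Z, T) = ((Z*(-3) + Z) - 35*T)/(12*T) = ((-3*Z + Z) - 35*T)/(12*T) = (-2*Z - 35*T)/(12*T) = (-35*T - 2*Z)/(12*T))
P(K) = 11 + K (P(K) = K + 11 = 11 + K)
P(F(-3, -13)) - (23337 - 1*9431) = (11 + (-35/12 - 1/6*(-3)/(-13))) - (23337 - 1*9431) = (11 + (-35/12 - 1/6*(-3)*(-1/13))) - (23337 - 9431) = (11 + (-35/12 - 1/26)) - 1*13906 = (11 - 461/156) - 13906 = 1255/156 - 13906 = -2168081/156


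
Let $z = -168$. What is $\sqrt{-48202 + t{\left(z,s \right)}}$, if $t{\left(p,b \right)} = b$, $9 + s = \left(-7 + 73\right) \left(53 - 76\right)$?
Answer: $223 i \approx 223.0 i$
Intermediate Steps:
$s = -1527$ ($s = -9 + \left(-7 + 73\right) \left(53 - 76\right) = -9 + 66 \left(-23\right) = -9 - 1518 = -1527$)
$\sqrt{-48202 + t{\left(z,s \right)}} = \sqrt{-48202 - 1527} = \sqrt{-49729} = 223 i$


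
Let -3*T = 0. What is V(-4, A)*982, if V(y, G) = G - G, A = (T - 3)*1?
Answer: 0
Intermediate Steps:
T = 0 (T = -⅓*0 = 0)
A = -3 (A = (0 - 3)*1 = -3*1 = -3)
V(y, G) = 0
V(-4, A)*982 = 0*982 = 0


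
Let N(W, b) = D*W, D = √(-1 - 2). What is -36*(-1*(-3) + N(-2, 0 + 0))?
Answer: -108 + 72*I*√3 ≈ -108.0 + 124.71*I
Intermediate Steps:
D = I*√3 (D = √(-3) = I*√3 ≈ 1.732*I)
N(W, b) = I*W*√3 (N(W, b) = (I*√3)*W = I*W*√3)
-36*(-1*(-3) + N(-2, 0 + 0)) = -36*(-1*(-3) + I*(-2)*√3) = -36*(3 - 2*I*√3) = -108 + 72*I*√3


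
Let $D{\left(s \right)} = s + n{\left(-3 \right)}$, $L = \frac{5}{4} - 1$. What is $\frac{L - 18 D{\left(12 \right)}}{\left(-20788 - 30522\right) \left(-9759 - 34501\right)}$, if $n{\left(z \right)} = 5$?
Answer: $- \frac{1223}{9083922400} \approx -1.3463 \cdot 10^{-7}$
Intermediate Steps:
$L = \frac{1}{4}$ ($L = 5 \cdot \frac{1}{4} - 1 = \frac{5}{4} - 1 = \frac{1}{4} \approx 0.25$)
$D{\left(s \right)} = 5 + s$ ($D{\left(s \right)} = s + 5 = 5 + s$)
$\frac{L - 18 D{\left(12 \right)}}{\left(-20788 - 30522\right) \left(-9759 - 34501\right)} = \frac{\frac{1}{4} - 18 \left(5 + 12\right)}{\left(-20788 - 30522\right) \left(-9759 - 34501\right)} = \frac{\frac{1}{4} - 306}{\left(-51310\right) \left(-44260\right)} = \frac{\frac{1}{4} - 306}{2270980600} = \left(- \frac{1223}{4}\right) \frac{1}{2270980600} = - \frac{1223}{9083922400}$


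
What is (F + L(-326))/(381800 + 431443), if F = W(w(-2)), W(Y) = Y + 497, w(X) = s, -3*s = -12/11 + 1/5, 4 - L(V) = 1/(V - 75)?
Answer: 33168479/53808223095 ≈ 0.00061642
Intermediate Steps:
L(V) = 4 - 1/(-75 + V) (L(V) = 4 - 1/(V - 75) = 4 - 1/(-75 + V))
s = 49/165 (s = -(-12/11 + 1/5)/3 = -(-12*1/11 + 1*(⅕))/3 = -(-12/11 + ⅕)/3 = -⅓*(-49/55) = 49/165 ≈ 0.29697)
w(X) = 49/165
W(Y) = 497 + Y
F = 82054/165 (F = 497 + 49/165 = 82054/165 ≈ 497.30)
(F + L(-326))/(381800 + 431443) = (82054/165 + (-301 + 4*(-326))/(-75 - 326))/(381800 + 431443) = (82054/165 + (-301 - 1304)/(-401))/813243 = (82054/165 - 1/401*(-1605))*(1/813243) = (82054/165 + 1605/401)*(1/813243) = (33168479/66165)*(1/813243) = 33168479/53808223095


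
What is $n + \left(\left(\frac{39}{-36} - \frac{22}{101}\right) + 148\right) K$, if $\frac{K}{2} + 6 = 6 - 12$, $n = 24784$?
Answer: $\frac{2147586}{101} \approx 21263.0$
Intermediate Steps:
$K = -24$ ($K = -12 + 2 \left(6 - 12\right) = -12 + 2 \left(-6\right) = -12 - 12 = -24$)
$n + \left(\left(\frac{39}{-36} - \frac{22}{101}\right) + 148\right) K = 24784 + \left(\left(\frac{39}{-36} - \frac{22}{101}\right) + 148\right) \left(-24\right) = 24784 + \left(\left(39 \left(- \frac{1}{36}\right) - \frac{22}{101}\right) + 148\right) \left(-24\right) = 24784 + \left(\left(- \frac{13}{12} - \frac{22}{101}\right) + 148\right) \left(-24\right) = 24784 + \left(- \frac{1577}{1212} + 148\right) \left(-24\right) = 24784 + \frac{177799}{1212} \left(-24\right) = 24784 - \frac{355598}{101} = \frac{2147586}{101}$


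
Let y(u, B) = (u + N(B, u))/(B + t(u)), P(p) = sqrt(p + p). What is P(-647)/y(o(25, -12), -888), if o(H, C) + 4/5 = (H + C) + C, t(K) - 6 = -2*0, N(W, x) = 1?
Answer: -735*I*sqrt(1294) ≈ -26440.0*I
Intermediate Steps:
t(K) = 6 (t(K) = 6 - 2*0 = 6 + 0 = 6)
o(H, C) = -4/5 + H + 2*C (o(H, C) = -4/5 + ((H + C) + C) = -4/5 + ((C + H) + C) = -4/5 + (H + 2*C) = -4/5 + H + 2*C)
P(p) = sqrt(2)*sqrt(p) (P(p) = sqrt(2*p) = sqrt(2)*sqrt(p))
y(u, B) = (1 + u)/(6 + B) (y(u, B) = (u + 1)/(B + 6) = (1 + u)/(6 + B))
P(-647)/y(o(25, -12), -888) = (sqrt(2)*sqrt(-647))/(((1 + (-4/5 + 25 + 2*(-12)))/(6 - 888))) = (sqrt(2)*(I*sqrt(647)))/(((1 + (-4/5 + 25 - 24))/(-882))) = (I*sqrt(1294))/((-(1 + 1/5)/882)) = (I*sqrt(1294))/((-1/882*6/5)) = (I*sqrt(1294))/(-1/735) = (I*sqrt(1294))*(-735) = -735*I*sqrt(1294)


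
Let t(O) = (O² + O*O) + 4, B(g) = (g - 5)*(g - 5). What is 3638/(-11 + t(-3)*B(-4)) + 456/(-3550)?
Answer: 6053662/3143525 ≈ 1.9258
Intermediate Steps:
B(g) = (-5 + g)² (B(g) = (-5 + g)*(-5 + g) = (-5 + g)²)
t(O) = 4 + 2*O² (t(O) = (O² + O²) + 4 = 2*O² + 4 = 4 + 2*O²)
3638/(-11 + t(-3)*B(-4)) + 456/(-3550) = 3638/(-11 + (4 + 2*(-3)²)*(-5 - 4)²) + 456/(-3550) = 3638/(-11 + (4 + 2*9)*(-9)²) + 456*(-1/3550) = 3638/(-11 + (4 + 18)*81) - 228/1775 = 3638/(-11 + 22*81) - 228/1775 = 3638/(-11 + 1782) - 228/1775 = 3638/1771 - 228/1775 = 6053662/3143525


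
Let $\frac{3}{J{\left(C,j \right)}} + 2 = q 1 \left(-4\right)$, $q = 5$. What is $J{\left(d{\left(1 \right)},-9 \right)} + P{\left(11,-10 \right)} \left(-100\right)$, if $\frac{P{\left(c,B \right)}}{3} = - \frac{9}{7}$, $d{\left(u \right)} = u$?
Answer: $\frac{59379}{154} \approx 385.58$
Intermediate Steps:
$J{\left(C,j \right)} = - \frac{3}{22}$ ($J{\left(C,j \right)} = \frac{3}{-2 + 5 \cdot 1 \left(-4\right)} = \frac{3}{-2 + 5 \left(-4\right)} = \frac{3}{-2 - 20} = \frac{3}{-22} = 3 \left(- \frac{1}{22}\right) = - \frac{3}{22}$)
$P{\left(c,B \right)} = - \frac{27}{7}$ ($P{\left(c,B \right)} = 3 \left(- \frac{9}{7}\right) = - \frac{27}{7}$)
$J{\left(d{\left(1 \right)},-9 \right)} + P{\left(11,-10 \right)} \left(-100\right) = - \frac{3}{22} - - \frac{2700}{7} = - \frac{3}{22} + \frac{2700}{7} = \frac{59379}{154}$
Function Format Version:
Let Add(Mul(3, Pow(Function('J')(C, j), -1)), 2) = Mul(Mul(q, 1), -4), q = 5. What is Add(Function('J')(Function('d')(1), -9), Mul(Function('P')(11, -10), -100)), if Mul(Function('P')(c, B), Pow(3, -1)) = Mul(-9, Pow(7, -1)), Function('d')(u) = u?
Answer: Rational(59379, 154) ≈ 385.58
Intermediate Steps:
Function('J')(C, j) = Rational(-3, 22) (Function('J')(C, j) = Mul(3, Pow(Add(-2, Mul(Mul(5, 1), -4)), -1)) = Mul(3, Pow(Add(-2, Mul(5, -4)), -1)) = Mul(3, Pow(Add(-2, -20), -1)) = Mul(3, Pow(-22, -1)) = Mul(3, Rational(-1, 22)) = Rational(-3, 22))
Function('P')(c, B) = Rational(-27, 7) (Function('P')(c, B) = Mul(3, Mul(-9, Pow(7, -1))) = Mul(3, Mul(-9, Rational(1, 7))) = Mul(3, Rational(-9, 7)) = Rational(-27, 7))
Add(Function('J')(Function('d')(1), -9), Mul(Function('P')(11, -10), -100)) = Add(Rational(-3, 22), Mul(Rational(-27, 7), -100)) = Add(Rational(-3, 22), Rational(2700, 7)) = Rational(59379, 154)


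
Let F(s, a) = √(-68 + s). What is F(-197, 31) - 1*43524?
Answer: -43524 + I*√265 ≈ -43524.0 + 16.279*I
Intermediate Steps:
F(-197, 31) - 1*43524 = √(-68 - 197) - 1*43524 = √(-265) - 43524 = I*√265 - 43524 = -43524 + I*√265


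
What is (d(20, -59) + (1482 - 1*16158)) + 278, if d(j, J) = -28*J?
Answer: -12746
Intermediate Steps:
(d(20, -59) + (1482 - 1*16158)) + 278 = (-28*(-59) + (1482 - 1*16158)) + 278 = (1652 + (1482 - 16158)) + 278 = (1652 - 14676) + 278 = -13024 + 278 = -12746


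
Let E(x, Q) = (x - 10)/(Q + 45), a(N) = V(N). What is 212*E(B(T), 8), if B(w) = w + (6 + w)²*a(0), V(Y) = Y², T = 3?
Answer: -28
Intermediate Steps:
a(N) = N²
B(w) = w (B(w) = w + (6 + w)²*0² = w + (6 + w)²*0 = w + 0 = w)
E(x, Q) = (-10 + x)/(45 + Q)
212*E(B(T), 8) = 212*((-10 + 3)/(45 + 8)) = 212*(-7/53) = -28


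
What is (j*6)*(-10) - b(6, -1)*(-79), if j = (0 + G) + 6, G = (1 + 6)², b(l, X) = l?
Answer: -2826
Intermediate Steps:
G = 49 (G = 7² = 49)
j = 55 (j = (0 + 49) + 6 = 49 + 6 = 55)
(j*6)*(-10) - b(6, -1)*(-79) = (55*6)*(-10) - 6*(-79) = 330*(-10) - 1*(-474) = -3300 + 474 = -2826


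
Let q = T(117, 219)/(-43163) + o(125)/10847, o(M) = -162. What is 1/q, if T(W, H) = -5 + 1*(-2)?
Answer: -468189061/6916477 ≈ -67.692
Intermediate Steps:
T(W, H) = -7 (T(W, H) = -5 - 2 = -7)
q = -6916477/468189061 (q = -7/(-43163) - 162/10847 = -7*(-1/43163) - 162*1/10847 = 7/43163 - 162/10847 = -6916477/468189061 ≈ -0.014773)
1/q = 1/(-6916477/468189061) = -468189061/6916477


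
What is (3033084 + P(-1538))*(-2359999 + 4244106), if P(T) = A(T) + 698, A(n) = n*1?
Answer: 5713072146108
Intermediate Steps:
A(n) = n
P(T) = 698 + T (P(T) = T + 698 = 698 + T)
(3033084 + P(-1538))*(-2359999 + 4244106) = (3033084 + (698 - 1538))*(-2359999 + 4244106) = (3033084 - 840)*1884107 = 3032244*1884107 = 5713072146108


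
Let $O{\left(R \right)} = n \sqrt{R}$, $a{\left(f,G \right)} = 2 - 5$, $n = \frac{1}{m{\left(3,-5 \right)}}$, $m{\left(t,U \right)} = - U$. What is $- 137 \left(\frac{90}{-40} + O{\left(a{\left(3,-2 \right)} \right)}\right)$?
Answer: $\frac{1233}{4} - \frac{137 i \sqrt{3}}{5} \approx 308.25 - 47.458 i$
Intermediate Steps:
$n = \frac{1}{5}$ ($n = \frac{1}{\left(-1\right) \left(-5\right)} = \frac{1}{5} \approx 0.2$)
$a{\left(f,G \right)} = -3$ ($a{\left(f,G \right)} = 2 - 5 = -3$)
$O{\left(R \right)} = \frac{\sqrt{R}}{5}$
$- 137 \left(\frac{90}{-40} + O{\left(a{\left(3,-2 \right)} \right)}\right) = - 137 \left(\frac{90}{-40} + \frac{\sqrt{-3}}{5}\right) = - 137 \left(90 \left(- \frac{1}{40}\right) + \frac{i \sqrt{3}}{5}\right) = - 137 \left(- \frac{9}{4} + \frac{i \sqrt{3}}{5}\right) = \frac{1233}{4} - \frac{137 i \sqrt{3}}{5}$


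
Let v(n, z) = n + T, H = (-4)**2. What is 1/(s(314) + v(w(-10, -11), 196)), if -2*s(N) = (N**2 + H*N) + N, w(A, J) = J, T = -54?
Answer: -1/52032 ≈ -1.9219e-5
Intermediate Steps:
H = 16
v(n, z) = -54 + n (v(n, z) = n - 54 = -54 + n)
s(N) = -17*N/2 - N**2/2 (s(N) = -((N**2 + 16*N) + N)/2 = -(N**2 + 17*N)/2 = -17*N/2 - N**2/2)
1/(s(314) + v(w(-10, -11), 196)) = 1/(-1/2*314*(17 + 314) + (-54 - 11)) = 1/(-1/2*314*331 - 65) = 1/(-51967 - 65) = 1/(-52032) = -1/52032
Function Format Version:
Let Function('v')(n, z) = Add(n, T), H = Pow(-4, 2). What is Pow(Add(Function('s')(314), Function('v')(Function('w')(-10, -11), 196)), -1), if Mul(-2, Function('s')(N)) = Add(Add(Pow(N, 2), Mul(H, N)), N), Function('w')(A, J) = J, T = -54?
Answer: Rational(-1, 52032) ≈ -1.9219e-5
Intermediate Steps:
H = 16
Function('v')(n, z) = Add(-54, n) (Function('v')(n, z) = Add(n, -54) = Add(-54, n))
Function('s')(N) = Add(Mul(Rational(-17, 2), N), Mul(Rational(-1, 2), Pow(N, 2))) (Function('s')(N) = Mul(Rational(-1, 2), Add(Add(Pow(N, 2), Mul(16, N)), N)) = Mul(Rational(-1, 2), Add(Pow(N, 2), Mul(17, N))) = Add(Mul(Rational(-17, 2), N), Mul(Rational(-1, 2), Pow(N, 2))))
Pow(Add(Function('s')(314), Function('v')(Function('w')(-10, -11), 196)), -1) = Pow(Add(Mul(Rational(-1, 2), 314, Add(17, 314)), Add(-54, -11)), -1) = Pow(Add(Mul(Rational(-1, 2), 314, 331), -65), -1) = Pow(Add(-51967, -65), -1) = Pow(-52032, -1) = Rational(-1, 52032)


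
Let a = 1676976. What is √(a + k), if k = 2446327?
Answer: √4123303 ≈ 2030.6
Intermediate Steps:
√(a + k) = √(1676976 + 2446327) = √4123303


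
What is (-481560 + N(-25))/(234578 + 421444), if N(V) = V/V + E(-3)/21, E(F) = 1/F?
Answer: -15169109/20664693 ≈ -0.73406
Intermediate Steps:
N(V) = 62/63 (N(V) = V/V + 1/(-3*21) = 1 - 1/3*1/21 = 1 - 1/63 = 62/63)
(-481560 + N(-25))/(234578 + 421444) = (-481560 + 62/63)/(234578 + 421444) = -30338218/63/656022 = -30338218/63*1/656022 = -15169109/20664693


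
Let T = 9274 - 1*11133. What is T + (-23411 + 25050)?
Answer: -220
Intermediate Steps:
T = -1859 (T = 9274 - 11133 = -1859)
T + (-23411 + 25050) = -1859 + (-23411 + 25050) = -1859 + 1639 = -220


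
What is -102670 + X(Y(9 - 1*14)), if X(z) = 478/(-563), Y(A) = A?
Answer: -57803688/563 ≈ -1.0267e+5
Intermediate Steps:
X(z) = -478/563 (X(z) = 478*(-1/563) = -478/563)
-102670 + X(Y(9 - 1*14)) = -102670 - 478/563 = -57803688/563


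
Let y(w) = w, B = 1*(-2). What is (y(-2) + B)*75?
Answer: -300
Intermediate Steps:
B = -2
(y(-2) + B)*75 = (-2 - 2)*75 = -4*75 = -300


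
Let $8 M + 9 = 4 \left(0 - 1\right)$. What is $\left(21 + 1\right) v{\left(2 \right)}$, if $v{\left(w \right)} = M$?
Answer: $- \frac{143}{4} \approx -35.75$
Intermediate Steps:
$M = - \frac{13}{8}$ ($M = - \frac{9}{8} + \frac{4 \left(0 - 1\right)}{8} = - \frac{9}{8} + \frac{4 \left(-1\right)}{8} = - \frac{9}{8} + \frac{1}{8} \left(-4\right) = - \frac{9}{8} - \frac{1}{2} = - \frac{13}{8} \approx -1.625$)
$v{\left(w \right)} = - \frac{13}{8}$
$\left(21 + 1\right) v{\left(2 \right)} = \left(21 + 1\right) \left(- \frac{13}{8}\right) = 22 \left(- \frac{13}{8}\right) = - \frac{143}{4}$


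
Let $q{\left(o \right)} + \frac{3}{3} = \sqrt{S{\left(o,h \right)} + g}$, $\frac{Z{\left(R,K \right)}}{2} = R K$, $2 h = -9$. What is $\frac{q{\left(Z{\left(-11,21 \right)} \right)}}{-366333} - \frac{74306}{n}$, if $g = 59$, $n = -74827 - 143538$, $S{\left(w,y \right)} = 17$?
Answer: $\frac{94190167}{276796905} - \frac{2 \sqrt{19}}{366333} \approx 0.34026$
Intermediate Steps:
$h = - \frac{9}{2}$ ($h = \frac{1}{2} \left(-9\right) = - \frac{9}{2} \approx -4.5$)
$n = -218365$ ($n = -74827 - 143538 = -218365$)
$Z{\left(R,K \right)} = 2 K R$ ($Z{\left(R,K \right)} = 2 R K = 2 K R$)
$q{\left(o \right)} = -1 + 2 \sqrt{19}$ ($q{\left(o \right)} = -1 + \sqrt{17 + 59} = -1 + \sqrt{76} = -1 + 2 \sqrt{19}$)
$\frac{q{\left(Z{\left(-11,21 \right)} \right)}}{-366333} - \frac{74306}{n} = \frac{-1 + 2 \sqrt{19}}{-366333} - \frac{74306}{-218365} = \left(-1 + 2 \sqrt{19}\right) \left(- \frac{1}{366333}\right) - - \frac{74306}{218365} = \left(\frac{1}{366333} - \frac{2 \sqrt{19}}{366333}\right) + \frac{74306}{218365} = \frac{94190167}{276796905} - \frac{2 \sqrt{19}}{366333}$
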